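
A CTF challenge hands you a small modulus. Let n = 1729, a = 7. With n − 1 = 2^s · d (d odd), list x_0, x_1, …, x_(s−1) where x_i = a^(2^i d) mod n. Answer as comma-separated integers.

n − 1 = 1728 = 2^6 · 27, so s = 6 and d = 27.
x_0 = 7^27 mod 1729 = 343.
x_1 = 343^2 mod 1729 = 77.
x_2 = 77^2 mod 1729 = 742.
x_3 = 742^2 mod 1729 = 742.
x_4 = 742^2 mod 1729 = 742.
x_5 = 742^2 mod 1729 = 742.

343, 77, 742, 742, 742, 742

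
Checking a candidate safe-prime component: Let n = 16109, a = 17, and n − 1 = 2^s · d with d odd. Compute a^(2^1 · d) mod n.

5184

n − 1 = 16108 = 2^2 · 4027, so s = 2 and d = 4027.
x_0 = 17^4027 mod 16109 = 8616.
x_1 = 8616^2 mod 16109 = 5184.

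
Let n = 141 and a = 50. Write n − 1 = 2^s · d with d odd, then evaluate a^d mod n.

n − 1 = 140 = 2^2 · 35, so s = 2 and d = 35.
Repeated squaring mod 141: 50^1 ≡ 50, 50^2 ≡ 103, 50^4 ≡ 34, 50^8 ≡ 28, 50^16 ≡ 79, 50^32 ≡ 37.
35 = 32 + 2 + 1, so 50^35 ≡ 37·103·50 ≡ 59 (mod 141).

59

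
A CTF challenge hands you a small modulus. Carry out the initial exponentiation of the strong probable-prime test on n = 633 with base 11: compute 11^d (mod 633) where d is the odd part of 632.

n − 1 = 632 = 2^3 · 79, so s = 3 and d = 79.
11^79 mod 633 = 536.

536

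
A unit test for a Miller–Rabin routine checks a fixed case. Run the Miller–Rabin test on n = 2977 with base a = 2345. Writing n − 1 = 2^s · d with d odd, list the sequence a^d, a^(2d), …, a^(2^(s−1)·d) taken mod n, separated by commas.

n − 1 = 2976 = 2^5 · 93, so s = 5 and d = 93.
x_0 = 2345^93 mod 2977 = 1539.
x_1 = 1539^2 mod 2977 = 1806.
x_2 = 1806^2 mod 2977 = 1821.
x_3 = 1821^2 mod 2977 = 2640.
x_4 = 2640^2 mod 2977 = 443.

1539, 1806, 1821, 2640, 443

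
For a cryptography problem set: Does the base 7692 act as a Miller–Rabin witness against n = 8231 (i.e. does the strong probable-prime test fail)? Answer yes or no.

n − 1 = 8230 = 2^1 · 4115, so s = 1 and d = 4115.
x_0 = 7692^4115 mod 8231 = 1.
x_0 = 1, so 7692 is not a witness.

no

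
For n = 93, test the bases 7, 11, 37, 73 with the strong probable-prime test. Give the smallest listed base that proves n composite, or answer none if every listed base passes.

n − 1 = 92 = 2^2 · 23, so s = 2 and d = 23.
Base 7: x_0 = 7^23 mod 93 = 10. x_0 is neither 1 nor 92, so continue squaring. x_1 = 10^2 mod 93 = 7. Reached i = s−1 = 1 without hitting −1: 7 is a Miller–Rabin witness and 93 is composite.
Base 11: x_0 = 11^23 mod 93 = 74. x_0 is neither 1 nor 92, so continue squaring. x_1 = 74^2 mod 93 = 82. Reached i = s−1 = 1 without hitting −1: 11 is a Miller–Rabin witness and 93 is composite.
Base 37: x_0 = 37^23 mod 93 = 88. x_0 is neither 1 nor 92, so continue squaring. x_1 = 88^2 mod 93 = 25. Reached i = s−1 = 1 without hitting −1: 37 is a Miller–Rabin witness and 93 is composite.
Base 73: x_0 = 73^23 mod 93 = 43. x_0 is neither 1 nor 92, so continue squaring. x_1 = 43^2 mod 93 = 82. Reached i = s−1 = 1 without hitting −1: 73 is a Miller–Rabin witness and 93 is composite.
The smallest witness among the given bases is 7.

7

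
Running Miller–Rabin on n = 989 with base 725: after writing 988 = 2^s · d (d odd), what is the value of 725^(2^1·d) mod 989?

n − 1 = 988 = 2^2 · 247, so s = 2 and d = 247.
x_0 = 725^247 mod 989 = 639.
x_1 = 639^2 mod 989 = 853.

853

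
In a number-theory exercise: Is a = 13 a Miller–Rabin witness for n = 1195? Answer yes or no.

yes

n − 1 = 1194 = 2^1 · 597, so s = 1 and d = 597.
By repeated squaring, 13^597 ≡ 548 (mod 1195).
x_0 = 13^597 mod 1195 = 548.
x_0 ∉ {1, 1194} and s = 1, so 13 is a Miller–Rabin witness and 1195 is composite.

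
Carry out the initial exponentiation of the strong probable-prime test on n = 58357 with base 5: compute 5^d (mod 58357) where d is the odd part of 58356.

n − 1 = 58356 = 2^2 · 14589, so s = 2 and d = 14589.
5^14589 mod 58357 = 1331.

1331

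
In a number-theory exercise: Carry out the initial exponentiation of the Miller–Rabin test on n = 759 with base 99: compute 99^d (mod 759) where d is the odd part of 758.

n − 1 = 758 = 2^1 · 379, so s = 1 and d = 379.
99^379 mod 759 = 132.

132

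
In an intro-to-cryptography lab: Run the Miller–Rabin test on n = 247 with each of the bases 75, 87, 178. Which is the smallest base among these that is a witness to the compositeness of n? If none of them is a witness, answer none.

none

n − 1 = 246 = 2^1 · 123, so s = 1 and d = 123.
Base 75: x_0 = 75^123 mod 247 = 246. x_0 = 246 ≡ −1, so 75 is not a witness.
Base 87: x_0 = 87^123 mod 247 = 1. x_0 = 1, so 87 is not a witness.
Base 178: x_0 = 178^123 mod 247 = 1. x_0 = 1, so 178 is not a witness.
No listed base is a witness for 247.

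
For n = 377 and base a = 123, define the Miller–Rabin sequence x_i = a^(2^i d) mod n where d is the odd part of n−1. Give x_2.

315

n − 1 = 376 = 2^3 · 47, so s = 3 and d = 47.
Repeated squaring mod 377: 123^1 ≡ 123, 123^2 ≡ 49, 123^4 ≡ 139, 123^8 ≡ 94, 123^16 ≡ 165, 123^32 ≡ 81.
47 = 32 + 8 + 4 + 2 + 1, so 123^47 ≡ 81·94·139·49·123 ≡ 219 (mod 377).
x_0 = 219.
x_1 = 219^2 mod 377 = 82.
x_2 = 82^2 mod 377 = 315.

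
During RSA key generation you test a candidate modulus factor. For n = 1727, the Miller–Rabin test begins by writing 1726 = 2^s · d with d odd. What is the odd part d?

Halving: 1726 → 863; 863 is odd.
So 1726 = 2^1 · 863.

863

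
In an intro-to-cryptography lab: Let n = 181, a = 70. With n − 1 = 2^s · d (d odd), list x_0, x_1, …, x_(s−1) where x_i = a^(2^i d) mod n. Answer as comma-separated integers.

n − 1 = 180 = 2^2 · 45, so s = 2 and d = 45.
x_0 = 70^45 mod 181 = 1.
x_1 = 1^2 mod 181 = 1.

1, 1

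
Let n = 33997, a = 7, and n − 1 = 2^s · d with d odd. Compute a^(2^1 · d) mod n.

33996

n − 1 = 33996 = 2^2 · 8499, so s = 2 and d = 8499.
x_0 = 7^8499 mod 33997 = 15045.
x_1 = 15045^2 mod 33997 = 33996.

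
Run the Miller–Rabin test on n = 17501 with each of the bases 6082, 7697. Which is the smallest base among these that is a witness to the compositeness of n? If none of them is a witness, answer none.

n − 1 = 17500 = 2^2 · 4375, so s = 2 and d = 4375.
Base 6082: x_0 = 6082^4375 mod 17501 = 11604. x_0 is neither 1 nor 17500, so continue squaring. x_1 = 11604^2 mod 17501 = 122. Reached i = s−1 = 1 without hitting −1: 6082 is a Miller–Rabin witness and 17501 is composite.
Base 7697: x_0 = 7697^4375 mod 17501 = 15652. x_0 is neither 1 nor 17500, so continue squaring. x_1 = 15652^2 mod 17501 = 6106. Reached i = s−1 = 1 without hitting −1: 7697 is a Miller–Rabin witness and 17501 is composite.
The smallest witness among the given bases is 6082.

6082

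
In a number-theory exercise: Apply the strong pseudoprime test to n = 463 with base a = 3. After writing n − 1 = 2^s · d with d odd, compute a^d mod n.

n − 1 = 462 = 2^1 · 231, so s = 1 and d = 231.
3^231 mod 463 = 462.

462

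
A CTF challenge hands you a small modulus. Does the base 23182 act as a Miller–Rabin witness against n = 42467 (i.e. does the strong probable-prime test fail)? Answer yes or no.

n − 1 = 42466 = 2^1 · 21233, so s = 1 and d = 21233.
By repeated squaring, 23182^21233 ≡ 42466 (mod 42467).
x_0 = 23182^21233 mod 42467 = 42466.
x_0 = 42466 ≡ −1, so 23182 is not a witness.

no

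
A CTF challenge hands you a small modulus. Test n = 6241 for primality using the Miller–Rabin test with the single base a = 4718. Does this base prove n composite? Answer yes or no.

n − 1 = 6240 = 2^5 · 195, so s = 5 and d = 195.
x_0 = 4718^195 mod 6241 = 6240.
x_0 = 6240 ≡ −1, so 4718 is not a witness.

no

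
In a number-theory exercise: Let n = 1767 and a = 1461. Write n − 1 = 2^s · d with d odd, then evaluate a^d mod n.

777

n − 1 = 1766 = 2^1 · 883, so s = 1 and d = 883.
1461^883 mod 1767 = 777.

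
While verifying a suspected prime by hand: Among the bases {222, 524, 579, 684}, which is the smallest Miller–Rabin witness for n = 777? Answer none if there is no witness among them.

222

n − 1 = 776 = 2^3 · 97, so s = 3 and d = 97.
Base 222: x_0 = 222^97 mod 777 = 222. x_0 is neither 1 nor 776, so continue squaring. x_1 = 222^2 mod 777 = 333. x_2 = 333^2 mod 777 = 555. Reached i = s−1 = 2 without hitting −1: 222 is a Miller–Rabin witness and 777 is composite.
Base 524: x_0 = 524^97 mod 777 = 524. x_0 is neither 1 nor 776, so continue squaring. x_1 = 524^2 mod 777 = 295. x_2 = 295^2 mod 777 = 1. x_2 = 1 but x_1 ≠ ±1, a nontrivial square root of 1 — 524 is a witness and 777 is composite.
Base 579: x_0 = 579^97 mod 777 = 180. x_0 is neither 1 nor 776, so continue squaring. x_1 = 180^2 mod 777 = 543. x_2 = 543^2 mod 777 = 366. Reached i = s−1 = 2 without hitting −1: 579 is a Miller–Rabin witness and 777 is composite.
Base 684: x_0 = 684^97 mod 777 = 579. x_0 is neither 1 nor 776, so continue squaring. x_1 = 579^2 mod 777 = 354. x_2 = 354^2 mod 777 = 219. Reached i = s−1 = 2 without hitting −1: 684 is a Miller–Rabin witness and 777 is composite.
The smallest witness among the given bases is 222.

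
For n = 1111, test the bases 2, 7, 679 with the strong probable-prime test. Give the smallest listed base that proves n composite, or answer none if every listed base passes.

n − 1 = 1110 = 2^1 · 555, so s = 1 and d = 555.
Base 2: x_0 = 2^555 mod 1111 = 978. x_0 ∉ {1, 1110} and s = 1, so 2 is a Miller–Rabin witness and 1111 is composite.
Base 7: x_0 = 7^555 mod 1111 = 868. x_0 ∉ {1, 1110} and s = 1, so 7 is a Miller–Rabin witness and 1111 is composite.
Base 679: x_0 = 679^555 mod 1111 = 978. x_0 ∉ {1, 1110} and s = 1, so 679 is a Miller–Rabin witness and 1111 is composite.
The smallest witness among the given bases is 2.

2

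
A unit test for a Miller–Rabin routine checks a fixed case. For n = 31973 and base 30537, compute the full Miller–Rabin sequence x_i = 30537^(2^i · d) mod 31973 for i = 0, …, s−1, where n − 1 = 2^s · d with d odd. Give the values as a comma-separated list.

n − 1 = 31972 = 2^2 · 7993, so s = 2 and d = 7993.
x_0 = 30537^7993 mod 31973 = 31972.
x_1 = 31972^2 mod 31973 = 1.

31972, 1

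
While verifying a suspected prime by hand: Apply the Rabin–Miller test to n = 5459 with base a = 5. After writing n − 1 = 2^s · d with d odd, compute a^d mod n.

2618

n − 1 = 5458 = 2^1 · 2729, so s = 1 and d = 2729.
Repeated squaring mod 5459: 5^1 ≡ 5, 5^2 ≡ 25, 5^4 ≡ 625, 5^8 ≡ 3036, 5^16 ≡ 2504, 5^32 ≡ 3084, 5^64 ≡ 1478, 5^128 ≡ 884, 5^256 ≡ 819, 5^512 ≡ 4763, 5^1024 ≡ 4024, 5^2048 ≡ 1182.
2729 = 2048 + 512 + 128 + 32 + 8 + 1, so 5^2729 ≡ 1182·4763·884·3084·3036·5 ≡ 2618 (mod 5459).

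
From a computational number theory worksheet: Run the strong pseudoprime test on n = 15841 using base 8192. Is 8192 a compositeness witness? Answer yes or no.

n − 1 = 15840 = 2^5 · 495, so s = 5 and d = 495.
Repeated squaring mod 15841: 8192^1 ≡ 8192, 8192^2 ≡ 6388, 8192^4 ≡ 128, 8192^8 ≡ 543, 8192^16 ≡ 9711, 8192^32 ≡ 2048, 8192^64 ≡ 12280, 8192^128 ≡ 7921, 8192^256 ≡ 11881.
495 = 256 + 128 + 64 + 32 + 8 + 4 + 2 + 1, so 8192^495 ≡ 11881·7921·12280·2048·543·128·6388·8192 ≡ 1 (mod 15841).
x_0 = 8192^495 mod 15841 = 1.
x_0 = 1, so 8192 is not a witness.

no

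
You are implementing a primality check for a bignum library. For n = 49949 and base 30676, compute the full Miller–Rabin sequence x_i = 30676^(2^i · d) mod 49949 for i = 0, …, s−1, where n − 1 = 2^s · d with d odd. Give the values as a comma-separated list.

n − 1 = 49948 = 2^2 · 12487, so s = 2 and d = 12487.
x_0 = 30676^12487 mod 49949 = 25580.
x_1 = 25580^2 mod 49949 = 4500.

25580, 4500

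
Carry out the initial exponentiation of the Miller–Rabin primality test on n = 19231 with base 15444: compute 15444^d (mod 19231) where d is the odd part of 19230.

1

n − 1 = 19230 = 2^1 · 9615, so s = 1 and d = 9615.
Repeated squaring mod 19231: 15444^1 ≡ 15444, 15444^2 ≡ 14274, 15444^4 ≡ 13862, 15444^8 ≡ 18123, 15444^16 ≡ 16111, 15444^32 ≡ 3514, 15444^64 ≡ 1894, 15444^128 ≡ 10270, 15444^256 ≡ 10096, 15444^512 ≡ 4916, 15444^1024 ≡ 12920, 15444^2048 ≡ 1320, 15444^4096 ≡ 11610, 15444^8192 ≡ 2021.
9615 = 8192 + 1024 + 256 + 128 + 8 + 4 + 2 + 1, so 15444^9615 ≡ 2021·12920·10096·10270·18123·13862·14274·15444 ≡ 1 (mod 19231).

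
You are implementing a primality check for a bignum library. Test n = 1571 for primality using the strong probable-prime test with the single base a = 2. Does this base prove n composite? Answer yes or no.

no

n − 1 = 1570 = 2^1 · 785, so s = 1 and d = 785.
x_0 = 2^785 mod 1571 = 1570.
x_0 = 1570 ≡ −1, so 2 is not a witness.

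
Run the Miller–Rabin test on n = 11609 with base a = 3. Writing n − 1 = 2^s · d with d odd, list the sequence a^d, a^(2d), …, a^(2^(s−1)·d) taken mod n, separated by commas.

n − 1 = 11608 = 2^3 · 1451, so s = 3 and d = 1451.
x_0 = 3^1451 mod 11609 = 7952.
x_1 = 7952^2 mod 11609 = 81.
x_2 = 81^2 mod 11609 = 6561.

7952, 81, 6561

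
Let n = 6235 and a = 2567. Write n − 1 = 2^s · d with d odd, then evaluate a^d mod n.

2172

n − 1 = 6234 = 2^1 · 3117, so s = 1 and d = 3117.
By repeated squaring, 2567^3117 ≡ 2172 (mod 6235).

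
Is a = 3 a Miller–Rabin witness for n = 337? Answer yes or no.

n − 1 = 336 = 2^4 · 21, so s = 4 and d = 21.
Repeated squaring mod 337: 3^1 ≡ 3, 3^2 ≡ 9, 3^4 ≡ 81, 3^8 ≡ 158, 3^16 ≡ 26.
21 = 16 + 4 + 1, so 3^21 ≡ 26·81·3 ≡ 252 (mod 337).
x_0 = 3^21 mod 337 = 252.
x_0 is neither 1 nor 336, so continue squaring.
x_1 = 252^2 mod 337 = 148.
x_2 = 148^2 mod 337 = 336.
x_2 ≡ −1, so 3 is not a witness.

no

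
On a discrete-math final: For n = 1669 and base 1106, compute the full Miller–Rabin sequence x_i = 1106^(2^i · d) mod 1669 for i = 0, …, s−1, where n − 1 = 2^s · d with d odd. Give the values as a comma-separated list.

n − 1 = 1668 = 2^2 · 417, so s = 2 and d = 417.
x_0 = 1106^417 mod 1669 = 1668.
x_1 = 1668^2 mod 1669 = 1.

1668, 1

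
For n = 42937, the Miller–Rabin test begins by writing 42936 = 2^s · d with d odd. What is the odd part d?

5367

Halving: 42936 → 21468 → 10734 → 5367; 5367 is odd.
So 42936 = 2^3 · 5367.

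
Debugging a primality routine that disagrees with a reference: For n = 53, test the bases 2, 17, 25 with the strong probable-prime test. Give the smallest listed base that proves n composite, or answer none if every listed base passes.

n − 1 = 52 = 2^2 · 13, so s = 2 and d = 13.
Base 2: x_0 = 2^13 mod 53 = 30. x_0 is neither 1 nor 52, so continue squaring. x_1 = 30^2 mod 53 = 52. x_1 ≡ −1, so 2 is not a witness.
Base 17: x_0 = 17^13 mod 53 = 52. x_0 = 52 ≡ −1, so 17 is not a witness.
Base 25: x_0 = 25^13 mod 53 = 52. x_0 = 52 ≡ −1, so 25 is not a witness.
No listed base is a witness for 53.

none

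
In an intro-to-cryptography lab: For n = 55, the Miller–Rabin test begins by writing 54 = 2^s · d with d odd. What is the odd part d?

27

Halving: 54 → 27; 27 is odd.
So 54 = 2^1 · 27.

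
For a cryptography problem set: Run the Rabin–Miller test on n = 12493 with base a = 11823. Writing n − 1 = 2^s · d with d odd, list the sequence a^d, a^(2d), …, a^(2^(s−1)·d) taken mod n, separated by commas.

n − 1 = 12492 = 2^2 · 3123, so s = 2 and d = 3123.
x_0 = 11823^3123 mod 12493 = 1945.
x_1 = 1945^2 mod 12493 = 10139.

1945, 10139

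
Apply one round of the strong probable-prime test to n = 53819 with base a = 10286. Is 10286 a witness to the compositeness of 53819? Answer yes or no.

n − 1 = 53818 = 2^1 · 26909, so s = 1 and d = 26909.
x_0 = 10286^26909 mod 53819 = 53818.
x_0 = 53818 ≡ −1, so 10286 is not a witness.

no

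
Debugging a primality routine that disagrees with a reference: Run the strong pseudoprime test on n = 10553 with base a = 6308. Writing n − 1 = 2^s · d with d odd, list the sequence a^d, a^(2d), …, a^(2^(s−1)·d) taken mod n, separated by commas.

n − 1 = 10552 = 2^3 · 1319, so s = 3 and d = 1319.
x_0 = 6308^1319 mod 10553 = 266.
x_1 = 266^2 mod 10553 = 7438.
x_2 = 7438^2 mod 10553 = 5018.

266, 7438, 5018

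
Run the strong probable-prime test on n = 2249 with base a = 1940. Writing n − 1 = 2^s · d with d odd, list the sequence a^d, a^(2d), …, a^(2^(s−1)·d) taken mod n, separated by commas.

n − 1 = 2248 = 2^3 · 281, so s = 3 and d = 281.
x_0 = 1940^281 mod 2249 = 1205.
x_1 = 1205^2 mod 2249 = 1420.
x_2 = 1420^2 mod 2249 = 1296.

1205, 1420, 1296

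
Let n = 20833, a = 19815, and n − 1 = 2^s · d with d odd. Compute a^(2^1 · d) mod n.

16626

n − 1 = 20832 = 2^5 · 651, so s = 5 and d = 651.
x_0 = 19815^651 mod 20833 = 1930.
x_1 = 1930^2 mod 20833 = 16626.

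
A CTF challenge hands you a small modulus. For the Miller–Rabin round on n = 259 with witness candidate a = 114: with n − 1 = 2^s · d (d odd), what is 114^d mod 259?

64

n − 1 = 258 = 2^1 · 129, so s = 1 and d = 129.
Repeated squaring mod 259: 114^1 ≡ 114, 114^2 ≡ 46, 114^4 ≡ 44, 114^8 ≡ 123, 114^16 ≡ 107, 114^32 ≡ 53, 114^64 ≡ 219, 114^128 ≡ 46.
129 = 128 + 1, so 114^129 ≡ 46·114 ≡ 64 (mod 259).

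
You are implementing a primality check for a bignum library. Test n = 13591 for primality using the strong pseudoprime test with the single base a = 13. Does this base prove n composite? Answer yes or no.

n − 1 = 13590 = 2^1 · 6795, so s = 1 and d = 6795.
x_0 = 13^6795 mod 13591 = 13590.
x_0 = 13590 ≡ −1, so 13 is not a witness.

no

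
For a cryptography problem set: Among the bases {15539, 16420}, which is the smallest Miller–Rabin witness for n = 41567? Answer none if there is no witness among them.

15539

n − 1 = 41566 = 2^1 · 20783, so s = 1 and d = 20783.
Base 15539: x_0 = 15539^20783 mod 41567 = 31750. x_0 ∉ {1, 41566} and s = 1, so 15539 is a Miller–Rabin witness and 41567 is composite.
Base 16420: x_0 = 16420^20783 mod 41567 = 39020. x_0 ∉ {1, 41566} and s = 1, so 16420 is a Miller–Rabin witness and 41567 is composite.
The smallest witness among the given bases is 15539.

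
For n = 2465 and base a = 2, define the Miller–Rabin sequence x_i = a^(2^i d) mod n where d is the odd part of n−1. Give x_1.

n − 1 = 2464 = 2^5 · 77, so s = 5 and d = 77.
x_0 = 2^77 mod 2465 = 1902.
x_1 = 1902^2 mod 2465 = 1449.

1449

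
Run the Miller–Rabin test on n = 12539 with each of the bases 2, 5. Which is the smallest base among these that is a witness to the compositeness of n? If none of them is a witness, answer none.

none

n − 1 = 12538 = 2^1 · 6269, so s = 1 and d = 6269.
Base 2: x_0 = 2^6269 mod 12539 = 12538. x_0 = 12538 ≡ −1, so 2 is not a witness.
Base 5: x_0 = 5^6269 mod 12539 = 1. x_0 = 1, so 5 is not a witness.
No listed base is a witness for 12539.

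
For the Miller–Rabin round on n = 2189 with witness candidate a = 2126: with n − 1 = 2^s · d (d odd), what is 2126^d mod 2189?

284

n − 1 = 2188 = 2^2 · 547, so s = 2 and d = 547.
2126^547 mod 2189 = 284.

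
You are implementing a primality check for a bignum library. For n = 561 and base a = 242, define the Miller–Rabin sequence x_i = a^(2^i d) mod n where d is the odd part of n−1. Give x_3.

n − 1 = 560 = 2^4 · 35, so s = 4 and d = 35.
x_0 = 242^35 mod 561 = 506.
x_1 = 506^2 mod 561 = 220.
x_2 = 220^2 mod 561 = 154.
x_3 = 154^2 mod 561 = 154.

154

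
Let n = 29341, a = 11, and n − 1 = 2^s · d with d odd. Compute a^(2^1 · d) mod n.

n − 1 = 29340 = 2^2 · 7335, so s = 2 and d = 7335.
x_0 = 11^7335 mod 29341 = 1331.
x_1 = 1331^2 mod 29341 = 11101.

11101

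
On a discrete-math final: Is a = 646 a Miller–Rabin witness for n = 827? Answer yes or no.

n − 1 = 826 = 2^1 · 413, so s = 1 and d = 413.
Repeated squaring mod 827: 646^1 ≡ 646, 646^2 ≡ 508, 646^4 ≡ 40, 646^8 ≡ 773, 646^16 ≡ 435, 646^32 ≡ 669, 646^64 ≡ 154, 646^128 ≡ 560, 646^256 ≡ 167.
413 = 256 + 128 + 16 + 8 + 4 + 1, so 646^413 ≡ 167·560·435·773·40·646 ≡ 1 (mod 827).
x_0 = 646^413 mod 827 = 1.
x_0 = 1, so 646 is not a witness.

no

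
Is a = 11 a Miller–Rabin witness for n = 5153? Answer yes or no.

n − 1 = 5152 = 2^5 · 161, so s = 5 and d = 161.
Repeated squaring mod 5153: 11^1 ≡ 11, 11^2 ≡ 121, 11^4 ≡ 4335, 11^8 ≡ 4387, 11^16 ≡ 4467, 11^32 ≡ 1673, 11^64 ≡ 850, 11^128 ≡ 1080.
161 = 128 + 32 + 1, so 11^161 ≡ 1080·1673·11 ≡ 119 (mod 5153).
x_0 = 11^161 mod 5153 = 119.
x_0 is neither 1 nor 5152, so continue squaring.
x_1 = 119^2 mod 5153 = 3855.
x_2 = 3855^2 mod 5153 = 4926.
x_3 = 4926^2 mod 5153 = 5152.
x_3 ≡ −1, so 11 is not a witness.

no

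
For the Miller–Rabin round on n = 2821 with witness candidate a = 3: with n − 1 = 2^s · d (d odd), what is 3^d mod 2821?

1301

n − 1 = 2820 = 2^2 · 705, so s = 2 and d = 705.
3^705 mod 2821 = 1301.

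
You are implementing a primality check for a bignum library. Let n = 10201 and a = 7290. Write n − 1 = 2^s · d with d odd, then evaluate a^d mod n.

n − 1 = 10200 = 2^3 · 1275, so s = 3 and d = 1275.
7290^1275 mod 10201 = 7585.

7585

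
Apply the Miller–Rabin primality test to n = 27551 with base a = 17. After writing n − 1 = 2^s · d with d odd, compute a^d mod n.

27550

n − 1 = 27550 = 2^1 · 13775, so s = 1 and d = 13775.
17^13775 mod 27551 = 27550.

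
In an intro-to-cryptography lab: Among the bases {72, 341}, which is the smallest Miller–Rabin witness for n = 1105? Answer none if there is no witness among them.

none

n − 1 = 1104 = 2^4 · 69, so s = 4 and d = 69.
Base 72: x_0 = 72^69 mod 1105 = 242. x_0 is neither 1 nor 1104, so continue squaring. x_1 = 242^2 mod 1105 = 1104. x_1 ≡ −1, so 72 is not a witness.
Base 341: x_0 = 341^69 mod 1105 = 1. x_0 = 1, so 341 is not a witness.
No listed base is a witness for 1105.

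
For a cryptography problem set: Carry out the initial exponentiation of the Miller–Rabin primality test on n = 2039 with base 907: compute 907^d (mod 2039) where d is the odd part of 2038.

2038

n − 1 = 2038 = 2^1 · 1019, so s = 1 and d = 1019.
Repeated squaring mod 2039: 907^1 ≡ 907, 907^2 ≡ 932, 907^4 ≡ 10, 907^8 ≡ 100, 907^16 ≡ 1844, 907^32 ≡ 1323, 907^64 ≡ 867, 907^128 ≡ 1337, 907^256 ≡ 1405, 907^512 ≡ 273.
1019 = 512 + 256 + 128 + 64 + 32 + 16 + 8 + 2 + 1, so 907^1019 ≡ 273·1405·1337·867·1323·1844·100·932·907 ≡ 2038 (mod 2039).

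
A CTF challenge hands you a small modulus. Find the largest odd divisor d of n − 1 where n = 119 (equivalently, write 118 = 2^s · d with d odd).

Halving: 118 → 59; 59 is odd.
So 118 = 2^1 · 59.

59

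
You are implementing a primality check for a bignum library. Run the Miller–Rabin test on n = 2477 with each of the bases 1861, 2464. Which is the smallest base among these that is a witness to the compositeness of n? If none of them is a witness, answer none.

none

n − 1 = 2476 = 2^2 · 619, so s = 2 and d = 619.
Base 1861: x_0 = 1861^619 mod 2477 = 1562. x_0 is neither 1 nor 2476, so continue squaring. x_1 = 1562^2 mod 2477 = 2476. x_1 ≡ −1, so 1861 is not a witness.
Base 2464: x_0 = 2464^619 mod 2477 = 1562. x_0 is neither 1 nor 2476, so continue squaring. x_1 = 1562^2 mod 2477 = 2476. x_1 ≡ −1, so 2464 is not a witness.
No listed base is a witness for 2477.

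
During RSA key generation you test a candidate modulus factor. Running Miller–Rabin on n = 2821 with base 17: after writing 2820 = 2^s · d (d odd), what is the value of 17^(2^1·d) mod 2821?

n − 1 = 2820 = 2^2 · 705, so s = 2 and d = 705.
Repeated squaring mod 2821: 17^1 ≡ 17, 17^2 ≡ 289, 17^4 ≡ 1712, 17^8 ≡ 2746, 17^16 ≡ 2804, 17^32 ≡ 289, 17^64 ≡ 1712, 17^128 ≡ 2746, 17^256 ≡ 2804, 17^512 ≡ 289.
705 = 512 + 128 + 64 + 1, so 17^705 ≡ 289·2746·1712·17 ≡ 2820 (mod 2821).
x_0 = 2820.
x_1 = 2820^2 mod 2821 = 1.

1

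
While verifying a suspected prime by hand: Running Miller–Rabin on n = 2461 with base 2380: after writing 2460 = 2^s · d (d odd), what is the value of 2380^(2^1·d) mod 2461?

n − 1 = 2460 = 2^2 · 615, so s = 2 and d = 615.
By repeated squaring, 2380^615 ≡ 757 (mod 2461).
x_0 = 757.
x_1 = 757^2 mod 2461 = 2097.

2097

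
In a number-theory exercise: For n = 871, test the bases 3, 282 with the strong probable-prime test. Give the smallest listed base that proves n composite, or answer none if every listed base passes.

n − 1 = 870 = 2^1 · 435, so s = 1 and d = 435.
Base 3: x_0 = 3^435 mod 871 = 209. x_0 ∉ {1, 870} and s = 1, so 3 is a Miller–Rabin witness and 871 is composite.
Base 282: x_0 = 282^435 mod 871 = 612. x_0 ∉ {1, 870} and s = 1, so 282 is a Miller–Rabin witness and 871 is composite.
The smallest witness among the given bases is 3.

3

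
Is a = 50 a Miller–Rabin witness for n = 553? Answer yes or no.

yes

n − 1 = 552 = 2^3 · 69, so s = 3 and d = 69.
x_0 = 50^69 mod 553 = 302.
x_0 is neither 1 nor 552, so continue squaring.
x_1 = 302^2 mod 553 = 512.
x_2 = 512^2 mod 553 = 22.
Reached i = s−1 = 2 without hitting −1: 50 is a Miller–Rabin witness and 553 is composite.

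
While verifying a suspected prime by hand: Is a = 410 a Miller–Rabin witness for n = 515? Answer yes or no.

n − 1 = 514 = 2^1 · 257, so s = 1 and d = 257.
x_0 = 410^257 mod 515 = 305.
x_0 ∉ {1, 514} and s = 1, so 410 is a Miller–Rabin witness and 515 is composite.

yes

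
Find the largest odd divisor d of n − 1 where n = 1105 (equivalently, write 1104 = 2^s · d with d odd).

69

Halving: 1104 → 552 → 276 → 138 → 69; 69 is odd.
So 1104 = 2^4 · 69.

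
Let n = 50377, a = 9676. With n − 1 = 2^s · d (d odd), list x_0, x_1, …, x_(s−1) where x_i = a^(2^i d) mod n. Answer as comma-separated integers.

1, 1, 1

n − 1 = 50376 = 2^3 · 6297, so s = 3 and d = 6297.
x_0 = 9676^6297 mod 50377 = 1.
x_1 = 1^2 mod 50377 = 1.
x_2 = 1^2 mod 50377 = 1.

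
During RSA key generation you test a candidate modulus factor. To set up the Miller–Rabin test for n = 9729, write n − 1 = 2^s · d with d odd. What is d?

19

Halving: 9728 → 4864 → 2432 → 1216 → 608 → 304 → 152 → 76 → 38 → 19; 19 is odd.
So 9728 = 2^9 · 19.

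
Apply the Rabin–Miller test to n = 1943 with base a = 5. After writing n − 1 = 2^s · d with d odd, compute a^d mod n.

n − 1 = 1942 = 2^1 · 971, so s = 1 and d = 971.
Repeated squaring mod 1943: 5^1 ≡ 5, 5^2 ≡ 25, 5^4 ≡ 625, 5^8 ≡ 82, 5^16 ≡ 895, 5^32 ≡ 509, 5^64 ≡ 662, 5^128 ≡ 1069, 5^256 ≡ 277, 5^512 ≡ 952.
971 = 512 + 256 + 128 + 64 + 8 + 2 + 1, so 5^971 ≡ 952·277·1069·662·82·25·5 ≡ 1733 (mod 1943).

1733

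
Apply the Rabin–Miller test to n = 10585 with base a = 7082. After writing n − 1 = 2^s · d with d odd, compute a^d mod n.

3943

n − 1 = 10584 = 2^3 · 1323, so s = 3 and d = 1323.
Repeated squaring mod 10585: 7082^1 ≡ 7082, 7082^2 ≡ 2994, 7082^4 ≡ 9126, 7082^8 ≡ 1096, 7082^16 ≡ 5111, 7082^32 ≡ 9126, 7082^64 ≡ 1096, 7082^128 ≡ 5111, 7082^256 ≡ 9126, 7082^512 ≡ 1096, 7082^1024 ≡ 5111.
1323 = 1024 + 256 + 32 + 8 + 2 + 1, so 7082^1323 ≡ 5111·9126·9126·1096·2994·7082 ≡ 3943 (mod 10585).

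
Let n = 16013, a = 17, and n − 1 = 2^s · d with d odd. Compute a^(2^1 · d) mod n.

14394

n − 1 = 16012 = 2^2 · 4003, so s = 2 and d = 4003.
x_0 = 17^4003 mod 16013 = 6280.
x_1 = 6280^2 mod 16013 = 14394.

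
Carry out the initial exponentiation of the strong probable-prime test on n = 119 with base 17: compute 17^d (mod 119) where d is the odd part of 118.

68

n − 1 = 118 = 2^1 · 59, so s = 1 and d = 59.
17^59 mod 119 = 68.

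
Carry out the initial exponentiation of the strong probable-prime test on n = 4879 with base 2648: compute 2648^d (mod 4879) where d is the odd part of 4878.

463

n − 1 = 4878 = 2^1 · 2439, so s = 1 and d = 2439.
2648^2439 mod 4879 = 463.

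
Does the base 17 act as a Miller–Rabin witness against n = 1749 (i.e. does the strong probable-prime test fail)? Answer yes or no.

n − 1 = 1748 = 2^2 · 437, so s = 2 and d = 437.
By repeated squaring, 17^437 ≡ 1064 (mod 1749).
x_0 = 17^437 mod 1749 = 1064.
x_0 is neither 1 nor 1748, so continue squaring.
x_1 = 1064^2 mod 1749 = 493.
Reached i = s−1 = 1 without hitting −1: 17 is a Miller–Rabin witness and 1749 is composite.

yes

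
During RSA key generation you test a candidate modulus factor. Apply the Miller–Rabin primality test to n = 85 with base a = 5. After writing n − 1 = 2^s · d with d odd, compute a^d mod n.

65

n − 1 = 84 = 2^2 · 21, so s = 2 and d = 21.
5^21 mod 85 = 65.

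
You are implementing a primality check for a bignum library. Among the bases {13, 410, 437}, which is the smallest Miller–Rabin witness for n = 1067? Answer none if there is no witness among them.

13

n − 1 = 1066 = 2^1 · 533, so s = 1 and d = 533.
Base 13: x_0 = 13^533 mod 1067 = 217. x_0 ∉ {1, 1066} and s = 1, so 13 is a Miller–Rabin witness and 1067 is composite.
Base 410: x_0 = 410^533 mod 1067 = 313. x_0 ∉ {1, 1066} and s = 1, so 410 is a Miller–Rabin witness and 1067 is composite.
Base 437: x_0 = 437^533 mod 1067 = 94. x_0 ∉ {1, 1066} and s = 1, so 437 is a Miller–Rabin witness and 1067 is composite.
The smallest witness among the given bases is 13.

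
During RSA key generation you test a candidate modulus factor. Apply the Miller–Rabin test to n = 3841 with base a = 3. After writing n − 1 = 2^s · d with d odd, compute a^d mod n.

2772

n − 1 = 3840 = 2^8 · 15, so s = 8 and d = 15.
By repeated squaring, 3^15 ≡ 2772 (mod 3841).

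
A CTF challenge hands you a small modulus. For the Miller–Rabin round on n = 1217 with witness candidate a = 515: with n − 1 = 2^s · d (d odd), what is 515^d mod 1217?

n − 1 = 1216 = 2^6 · 19, so s = 6 and d = 19.
By repeated squaring, 515^19 ≡ 742 (mod 1217).

742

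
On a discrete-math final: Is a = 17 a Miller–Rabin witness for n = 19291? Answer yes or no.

n − 1 = 19290 = 2^1 · 9645, so s = 1 and d = 9645.
Repeated squaring mod 19291: 17^1 ≡ 17, 17^2 ≡ 289, 17^4 ≡ 6357, 17^8 ≡ 16095, 17^16 ≡ 9477, 17^32 ≡ 13924, 17^64 ≡ 3226, 17^128 ≡ 9227, 17^256 ≡ 6346, 17^512 ≡ 11399, 17^1024 ≡ 12316, 17^2048 ≡ 18014, 17^4096 ≡ 10285, 17^8192 ≡ 8672.
9645 = 8192 + 1024 + 256 + 128 + 32 + 8 + 4 + 1, so 17^9645 ≡ 8672·12316·6346·9227·13924·16095·6357·17 ≡ 7574 (mod 19291).
x_0 = 17^9645 mod 19291 = 7574.
x_0 ∉ {1, 19290} and s = 1, so 17 is a Miller–Rabin witness and 19291 is composite.

yes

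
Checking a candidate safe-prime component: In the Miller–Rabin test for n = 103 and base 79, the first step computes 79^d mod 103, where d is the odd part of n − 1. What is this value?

1

n − 1 = 102 = 2^1 · 51, so s = 1 and d = 51.
79^51 mod 103 = 1.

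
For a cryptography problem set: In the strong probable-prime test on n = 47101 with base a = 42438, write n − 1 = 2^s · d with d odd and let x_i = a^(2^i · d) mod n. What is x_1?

8437

n − 1 = 47100 = 2^2 · 11775, so s = 2 and d = 11775.
Repeated squaring mod 47101: 42438^1 ≡ 42438, 42438^2 ≡ 30008, 42438^4 ≡ 3146, 42438^8 ≡ 6106, 42438^16 ≡ 26345, 42438^32 ≡ 25790, 42438^64 ≡ 10879, 42438^128 ≡ 34929, 42438^256 ≡ 24939, 42438^512 ≡ 32117, 42438^1024 ≡ 36890, 42438^2048 ≡ 30008, 42438^4096 ≡ 3146, 42438^8192 ≡ 6106.
11775 = 8192 + 2048 + 1024 + 256 + 128 + 64 + 32 + 16 + 8 + 4 + 2 + 1, so 42438^11775 ≡ 6106·30008·36890·24939·34929·10879·25790·26345·6106·3146·30008·42438 ≡ 8361 (mod 47101).
x_0 = 8361.
x_1 = 8361^2 mod 47101 = 8437.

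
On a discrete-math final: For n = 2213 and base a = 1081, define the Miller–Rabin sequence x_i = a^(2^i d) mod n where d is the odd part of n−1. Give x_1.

n − 1 = 2212 = 2^2 · 553, so s = 2 and d = 553.
x_0 = 1081^553 mod 2213 = 1083.
x_1 = 1083^2 mod 2213 = 2212.

2212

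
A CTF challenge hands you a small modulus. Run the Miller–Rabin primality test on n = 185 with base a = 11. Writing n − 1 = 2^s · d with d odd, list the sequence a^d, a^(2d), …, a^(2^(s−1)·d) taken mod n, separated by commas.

101, 26, 121

n − 1 = 184 = 2^3 · 23, so s = 3 and d = 23.
x_0 = 11^23 mod 185 = 101.
x_1 = 101^2 mod 185 = 26.
x_2 = 26^2 mod 185 = 121.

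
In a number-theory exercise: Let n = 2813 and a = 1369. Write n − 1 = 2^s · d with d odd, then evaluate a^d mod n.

n − 1 = 2812 = 2^2 · 703, so s = 2 and d = 703.
1369^703 mod 2813 = 129.

129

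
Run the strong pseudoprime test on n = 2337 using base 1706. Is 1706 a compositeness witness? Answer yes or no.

n − 1 = 2336 = 2^5 · 73, so s = 5 and d = 73.
Repeated squaring mod 2337: 1706^1 ≡ 1706, 1706^2 ≡ 871, 1706^4 ≡ 1453, 1706^8 ≡ 898, 1706^16 ≡ 139, 1706^32 ≡ 625, 1706^64 ≡ 346.
73 = 64 + 8 + 1, so 1706^73 ≡ 346·898·1706 ≡ 1193 (mod 2337).
x_0 = 1706^73 mod 2337 = 1193.
x_0 is neither 1 nor 2336, so continue squaring.
x_1 = 1193^2 mod 2337 = 16.
x_2 = 16^2 mod 2337 = 256.
x_3 = 256^2 mod 2337 = 100.
x_4 = 100^2 mod 2337 = 652.
Reached i = s−1 = 4 without hitting −1: 1706 is a Miller–Rabin witness and 2337 is composite.

yes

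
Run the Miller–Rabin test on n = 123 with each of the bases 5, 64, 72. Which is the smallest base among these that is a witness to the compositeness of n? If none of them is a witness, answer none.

n − 1 = 122 = 2^1 · 61, so s = 1 and d = 61.
Base 5: x_0 = 5^61 mod 123 = 5. x_0 ∉ {1, 122} and s = 1, so 5 is a Miller–Rabin witness and 123 is composite.
Base 64: x_0 = 64^61 mod 123 = 64. x_0 ∉ {1, 122} and s = 1, so 64 is a Miller–Rabin witness and 123 is composite.
Base 72: x_0 = 72^61 mod 123 = 72. x_0 ∉ {1, 122} and s = 1, so 72 is a Miller–Rabin witness and 123 is composite.
The smallest witness among the given bases is 5.

5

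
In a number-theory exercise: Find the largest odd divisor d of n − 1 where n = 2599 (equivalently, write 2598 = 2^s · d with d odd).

1299

Halving: 2598 → 1299; 1299 is odd.
So 2598 = 2^1 · 1299.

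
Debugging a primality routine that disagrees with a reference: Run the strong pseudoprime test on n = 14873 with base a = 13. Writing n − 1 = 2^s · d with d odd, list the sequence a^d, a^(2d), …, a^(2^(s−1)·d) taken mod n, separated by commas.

n − 1 = 14872 = 2^3 · 1859, so s = 3 and d = 1859.
x_0 = 13^1859 mod 14873 = 99.
x_1 = 99^2 mod 14873 = 9801.
x_2 = 9801^2 mod 14873 = 9767.

99, 9801, 9767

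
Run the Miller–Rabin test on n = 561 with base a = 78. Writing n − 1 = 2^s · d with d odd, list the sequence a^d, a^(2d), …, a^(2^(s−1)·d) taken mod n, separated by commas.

n − 1 = 560 = 2^4 · 35, so s = 4 and d = 35.
x_0 = 78^35 mod 561 = 507.
x_1 = 507^2 mod 561 = 111.
x_2 = 111^2 mod 561 = 540.
x_3 = 540^2 mod 561 = 441.

507, 111, 540, 441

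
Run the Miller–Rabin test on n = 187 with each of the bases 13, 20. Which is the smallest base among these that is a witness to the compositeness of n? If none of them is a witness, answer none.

n − 1 = 186 = 2^1 · 93, so s = 1 and d = 93.
Base 13: x_0 = 13^93 mod 187 = 30. x_0 ∉ {1, 186} and s = 1, so 13 is a Miller–Rabin witness and 187 is composite.
Base 20: x_0 = 20^93 mod 187 = 80. x_0 ∉ {1, 186} and s = 1, so 20 is a Miller–Rabin witness and 187 is composite.
The smallest witness among the given bases is 13.

13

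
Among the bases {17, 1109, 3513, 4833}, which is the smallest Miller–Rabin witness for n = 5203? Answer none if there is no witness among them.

n − 1 = 5202 = 2^1 · 2601, so s = 1 and d = 2601.
Base 17: x_0 = 17^2601 mod 5203 = 3702. x_0 ∉ {1, 5202} and s = 1, so 17 is a Miller–Rabin witness and 5203 is composite.
Base 1109: x_0 = 1109^2601 mod 5203 = 2000. x_0 ∉ {1, 5202} and s = 1, so 1109 is a Miller–Rabin witness and 5203 is composite.
Base 3513: x_0 = 3513^2601 mod 5203 = 5020. x_0 ∉ {1, 5202} and s = 1, so 3513 is a Miller–Rabin witness and 5203 is composite.
Base 4833: x_0 = 4833^2601 mod 5203 = 4. x_0 ∉ {1, 5202} and s = 1, so 4833 is a Miller–Rabin witness and 5203 is composite.
The smallest witness among the given bases is 17.

17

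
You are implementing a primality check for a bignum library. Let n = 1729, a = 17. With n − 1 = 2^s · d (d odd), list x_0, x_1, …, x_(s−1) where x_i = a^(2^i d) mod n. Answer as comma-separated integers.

818, 1, 1, 1, 1, 1

n − 1 = 1728 = 2^6 · 27, so s = 6 and d = 27.
x_0 = 17^27 mod 1729 = 818.
x_1 = 818^2 mod 1729 = 1.
x_2 = 1^2 mod 1729 = 1.
x_3 = 1^2 mod 1729 = 1.
x_4 = 1^2 mod 1729 = 1.
x_5 = 1^2 mod 1729 = 1.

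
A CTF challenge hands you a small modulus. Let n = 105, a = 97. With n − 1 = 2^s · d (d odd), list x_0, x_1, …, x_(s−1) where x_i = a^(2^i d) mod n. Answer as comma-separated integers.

n − 1 = 104 = 2^3 · 13, so s = 3 and d = 13.
x_0 = 97^13 mod 105 = 97.
x_1 = 97^2 mod 105 = 64.
x_2 = 64^2 mod 105 = 1.

97, 64, 1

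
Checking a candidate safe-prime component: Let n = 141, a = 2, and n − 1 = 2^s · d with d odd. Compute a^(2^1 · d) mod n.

49

n − 1 = 140 = 2^2 · 35, so s = 2 and d = 35.
Repeated squaring mod 141: 2^1 ≡ 2, 2^2 ≡ 4, 2^4 ≡ 16, 2^8 ≡ 115, 2^16 ≡ 112, 2^32 ≡ 136.
35 = 32 + 2 + 1, so 2^35 ≡ 136·4·2 ≡ 101 (mod 141).
x_0 = 101.
x_1 = 101^2 mod 141 = 49.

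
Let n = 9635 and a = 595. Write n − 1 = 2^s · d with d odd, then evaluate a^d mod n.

n − 1 = 9634 = 2^1 · 4817, so s = 1 and d = 4817.
595^4817 mod 9635 = 4805.

4805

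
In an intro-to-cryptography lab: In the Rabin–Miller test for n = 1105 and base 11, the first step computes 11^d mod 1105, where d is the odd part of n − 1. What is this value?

n − 1 = 1104 = 2^4 · 69, so s = 4 and d = 69.
11^69 mod 1105 = 996.

996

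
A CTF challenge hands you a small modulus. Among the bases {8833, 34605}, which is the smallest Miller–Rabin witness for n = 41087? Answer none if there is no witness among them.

n − 1 = 41086 = 2^1 · 20543, so s = 1 and d = 20543.
Base 8833: x_0 = 8833^20543 mod 41087 = 28712. x_0 ∉ {1, 41086} and s = 1, so 8833 is a Miller–Rabin witness and 41087 is composite.
Base 34605: x_0 = 34605^20543 mod 41087 = 12534. x_0 ∉ {1, 41086} and s = 1, so 34605 is a Miller–Rabin witness and 41087 is composite.
The smallest witness among the given bases is 8833.

8833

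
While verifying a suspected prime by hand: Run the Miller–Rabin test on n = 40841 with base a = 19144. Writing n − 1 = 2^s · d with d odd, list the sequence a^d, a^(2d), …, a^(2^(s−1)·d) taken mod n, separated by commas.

40191, 14090, 40840

n − 1 = 40840 = 2^3 · 5105, so s = 3 and d = 5105.
x_0 = 19144^5105 mod 40841 = 40191.
x_1 = 40191^2 mod 40841 = 14090.
x_2 = 14090^2 mod 40841 = 40840.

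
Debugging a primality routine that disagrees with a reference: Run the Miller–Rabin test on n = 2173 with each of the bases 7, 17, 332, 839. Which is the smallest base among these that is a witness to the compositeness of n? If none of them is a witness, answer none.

7

n − 1 = 2172 = 2^2 · 543, so s = 2 and d = 543.
Base 7: x_0 = 7^543 mod 2173 = 600. x_0 is neither 1 nor 2172, so continue squaring. x_1 = 600^2 mod 2173 = 1455. Reached i = s−1 = 1 without hitting −1: 7 is a Miller–Rabin witness and 2173 is composite.
Base 17: x_0 = 17^543 mod 2173 = 2057. x_0 is neither 1 nor 2172, so continue squaring. x_1 = 2057^2 mod 2173 = 418. Reached i = s−1 = 1 without hitting −1: 17 is a Miller–Rabin witness and 2173 is composite.
Base 332: x_0 = 332^543 mod 2173 = 720. x_0 is neither 1 nor 2172, so continue squaring. x_1 = 720^2 mod 2173 = 1226. Reached i = s−1 = 1 without hitting −1: 332 is a Miller–Rabin witness and 2173 is composite.
Base 839: x_0 = 839^543 mod 2173 = 685. x_0 is neither 1 nor 2172, so continue squaring. x_1 = 685^2 mod 2173 = 2030. Reached i = s−1 = 1 without hitting −1: 839 is a Miller–Rabin witness and 2173 is composite.
The smallest witness among the given bases is 7.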